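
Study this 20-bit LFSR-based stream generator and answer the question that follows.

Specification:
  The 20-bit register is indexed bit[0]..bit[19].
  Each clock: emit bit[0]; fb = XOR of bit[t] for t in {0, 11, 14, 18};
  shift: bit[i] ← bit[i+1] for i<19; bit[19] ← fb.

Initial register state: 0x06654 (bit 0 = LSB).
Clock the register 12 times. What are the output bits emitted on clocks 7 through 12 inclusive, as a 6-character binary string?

reg_0 = 0x06654
clock 1: out=0, reg = 0x8332A
clock 2: out=0, reg = 0x41995
clock 3: out=1, reg = 0xA0CCA
clock 4: out=0, reg = 0xD0665
clock 5: out=1, reg = 0x68332
clock 6: out=0, reg = 0xB4199
clock 7: out=1, reg = 0x5A0CC
clock 8: out=0, reg = 0xAD066
clock 9: out=0, reg = 0xD6833
clock 10: out=1, reg = 0x6B419
clock 11: out=1, reg = 0x35A0C
clock 12: out=0, reg = 0x1AD06

100110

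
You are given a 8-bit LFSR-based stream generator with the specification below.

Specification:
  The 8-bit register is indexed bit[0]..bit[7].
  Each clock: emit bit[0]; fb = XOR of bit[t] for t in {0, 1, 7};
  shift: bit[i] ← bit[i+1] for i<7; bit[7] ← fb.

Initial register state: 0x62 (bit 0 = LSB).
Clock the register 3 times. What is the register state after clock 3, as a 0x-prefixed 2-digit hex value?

0x2C

reg_0 = 0x62
clock 1: out=0, reg = 0xB1
clock 2: out=1, reg = 0x58
clock 3: out=0, reg = 0x2C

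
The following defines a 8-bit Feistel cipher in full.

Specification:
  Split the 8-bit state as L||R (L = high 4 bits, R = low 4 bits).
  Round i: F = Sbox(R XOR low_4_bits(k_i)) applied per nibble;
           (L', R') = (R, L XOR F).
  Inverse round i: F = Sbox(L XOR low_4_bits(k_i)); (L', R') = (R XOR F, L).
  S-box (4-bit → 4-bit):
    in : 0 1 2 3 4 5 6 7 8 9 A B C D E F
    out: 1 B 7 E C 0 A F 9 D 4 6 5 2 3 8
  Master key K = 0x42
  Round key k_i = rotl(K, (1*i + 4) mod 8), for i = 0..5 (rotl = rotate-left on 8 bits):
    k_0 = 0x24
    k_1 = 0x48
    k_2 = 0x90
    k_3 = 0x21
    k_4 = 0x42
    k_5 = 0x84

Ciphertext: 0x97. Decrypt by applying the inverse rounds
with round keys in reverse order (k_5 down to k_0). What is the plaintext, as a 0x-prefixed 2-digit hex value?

0x6E

s_0 = ciphertext = 0x97
s_1 = InvRound(s_0, k_5) = 0x59
s_2 = InvRound(s_1, k_4) = 0x65
s_3 = InvRound(s_2, k_3) = 0xA6
s_4 = InvRound(s_3, k_2) = 0x2A
s_5 = InvRound(s_4, k_1) = 0xE2
s_6 = InvRound(s_5, k_0) = 0x6E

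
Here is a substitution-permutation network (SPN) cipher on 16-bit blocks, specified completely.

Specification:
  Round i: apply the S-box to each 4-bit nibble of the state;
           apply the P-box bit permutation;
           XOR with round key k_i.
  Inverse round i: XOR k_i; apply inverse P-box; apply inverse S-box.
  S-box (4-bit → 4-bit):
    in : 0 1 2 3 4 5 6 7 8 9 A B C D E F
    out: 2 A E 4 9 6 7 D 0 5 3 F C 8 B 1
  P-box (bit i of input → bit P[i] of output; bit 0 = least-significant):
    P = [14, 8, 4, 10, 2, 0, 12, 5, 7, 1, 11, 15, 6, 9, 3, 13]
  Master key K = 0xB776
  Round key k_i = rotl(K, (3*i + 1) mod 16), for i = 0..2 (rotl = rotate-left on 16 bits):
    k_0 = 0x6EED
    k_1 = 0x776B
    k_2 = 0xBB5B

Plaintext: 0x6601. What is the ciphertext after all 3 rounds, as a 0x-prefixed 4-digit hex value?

s_0 = plaintext = 0x6601
s_1 = Round(s_0, k_0) = 0x6126
s_2 = Round(s_1, k_1) = 0xA410
s_3 = Round(s_2, k_2) = 0x38BA

0x38BA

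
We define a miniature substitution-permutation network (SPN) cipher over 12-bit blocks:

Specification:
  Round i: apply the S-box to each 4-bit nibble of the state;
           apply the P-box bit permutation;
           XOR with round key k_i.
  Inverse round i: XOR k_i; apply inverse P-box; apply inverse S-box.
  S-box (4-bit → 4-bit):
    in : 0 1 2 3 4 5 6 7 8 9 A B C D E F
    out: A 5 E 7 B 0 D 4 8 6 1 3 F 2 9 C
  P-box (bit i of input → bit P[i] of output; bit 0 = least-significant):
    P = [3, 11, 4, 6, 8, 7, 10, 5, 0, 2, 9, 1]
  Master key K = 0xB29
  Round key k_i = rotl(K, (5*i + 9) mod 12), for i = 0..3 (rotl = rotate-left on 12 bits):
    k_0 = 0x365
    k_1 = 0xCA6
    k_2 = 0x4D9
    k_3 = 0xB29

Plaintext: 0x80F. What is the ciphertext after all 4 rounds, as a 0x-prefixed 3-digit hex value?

0x0CD

s_0 = plaintext = 0x80F
s_1 = Round(s_0, k_0) = 0x397
s_2 = Round(s_1, k_1) = 0xA33
s_3 = Round(s_2, k_2) = 0x940
s_4 = Round(s_3, k_3) = 0x0CD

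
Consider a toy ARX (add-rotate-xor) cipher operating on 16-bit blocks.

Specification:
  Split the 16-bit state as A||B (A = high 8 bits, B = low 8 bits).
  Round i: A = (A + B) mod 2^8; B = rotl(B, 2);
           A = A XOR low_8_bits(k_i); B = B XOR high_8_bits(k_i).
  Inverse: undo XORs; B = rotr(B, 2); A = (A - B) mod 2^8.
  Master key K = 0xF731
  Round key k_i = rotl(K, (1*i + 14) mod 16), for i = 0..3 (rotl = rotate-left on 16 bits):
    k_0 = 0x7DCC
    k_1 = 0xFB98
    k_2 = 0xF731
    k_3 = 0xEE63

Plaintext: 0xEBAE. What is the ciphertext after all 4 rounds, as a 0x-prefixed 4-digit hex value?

0xDE7F

s_0 = plaintext = 0xEBAE
s_1 = Round(s_0, k_0) = 0x55C7
s_2 = Round(s_1, k_1) = 0x84E4
s_3 = Round(s_2, k_2) = 0x5964
s_4 = Round(s_3, k_3) = 0xDE7F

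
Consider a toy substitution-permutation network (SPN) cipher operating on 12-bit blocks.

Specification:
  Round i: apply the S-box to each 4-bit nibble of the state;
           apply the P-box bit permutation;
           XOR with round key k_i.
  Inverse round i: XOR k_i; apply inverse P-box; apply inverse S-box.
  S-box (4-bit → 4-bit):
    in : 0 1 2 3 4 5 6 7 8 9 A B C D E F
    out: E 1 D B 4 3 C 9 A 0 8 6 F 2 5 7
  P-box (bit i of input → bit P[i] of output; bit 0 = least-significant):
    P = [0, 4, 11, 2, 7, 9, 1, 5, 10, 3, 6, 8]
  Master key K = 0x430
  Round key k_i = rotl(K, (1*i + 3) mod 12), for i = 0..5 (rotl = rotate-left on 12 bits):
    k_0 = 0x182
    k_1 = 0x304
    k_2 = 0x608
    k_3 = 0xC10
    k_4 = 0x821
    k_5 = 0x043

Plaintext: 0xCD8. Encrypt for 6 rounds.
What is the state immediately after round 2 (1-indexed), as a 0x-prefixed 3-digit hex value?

0x845

s_0 = plaintext = 0xCD8
s_1 = Round(s_0, k_0) = 0x6DE
s_2 = Round(s_1, k_1) = 0x845
s_3 = Round(s_2, k_2) = 0x713
s_4 = Round(s_3, k_3) = 0x985
s_5 = Round(s_4, k_4) = 0xA10
s_6 = Round(s_5, k_5) = 0x9D7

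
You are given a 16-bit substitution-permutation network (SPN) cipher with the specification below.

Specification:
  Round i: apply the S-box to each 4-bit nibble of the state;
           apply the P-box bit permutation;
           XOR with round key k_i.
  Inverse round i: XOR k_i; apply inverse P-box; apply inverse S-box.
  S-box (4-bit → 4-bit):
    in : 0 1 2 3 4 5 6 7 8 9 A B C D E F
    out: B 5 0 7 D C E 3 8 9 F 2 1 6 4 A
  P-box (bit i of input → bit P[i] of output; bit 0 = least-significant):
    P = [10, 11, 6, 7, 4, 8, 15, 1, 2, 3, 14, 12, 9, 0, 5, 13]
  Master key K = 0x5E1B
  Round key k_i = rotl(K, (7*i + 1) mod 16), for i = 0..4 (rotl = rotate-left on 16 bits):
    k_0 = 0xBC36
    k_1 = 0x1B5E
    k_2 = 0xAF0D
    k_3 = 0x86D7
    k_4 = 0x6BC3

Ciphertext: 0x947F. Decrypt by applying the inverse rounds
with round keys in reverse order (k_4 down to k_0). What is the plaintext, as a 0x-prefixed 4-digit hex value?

s_0 = ciphertext = 0x947F
s_1 = InvRound(s_0, k_4) = 0x4A30
s_2 = InvRound(s_1, k_3) = 0xD15A
s_3 = InvRound(s_2, k_2) = 0x0493
s_4 = InvRound(s_3, k_1) = 0x70BA
s_5 = InvRound(s_4, k_0) = 0x23E0

0x23E0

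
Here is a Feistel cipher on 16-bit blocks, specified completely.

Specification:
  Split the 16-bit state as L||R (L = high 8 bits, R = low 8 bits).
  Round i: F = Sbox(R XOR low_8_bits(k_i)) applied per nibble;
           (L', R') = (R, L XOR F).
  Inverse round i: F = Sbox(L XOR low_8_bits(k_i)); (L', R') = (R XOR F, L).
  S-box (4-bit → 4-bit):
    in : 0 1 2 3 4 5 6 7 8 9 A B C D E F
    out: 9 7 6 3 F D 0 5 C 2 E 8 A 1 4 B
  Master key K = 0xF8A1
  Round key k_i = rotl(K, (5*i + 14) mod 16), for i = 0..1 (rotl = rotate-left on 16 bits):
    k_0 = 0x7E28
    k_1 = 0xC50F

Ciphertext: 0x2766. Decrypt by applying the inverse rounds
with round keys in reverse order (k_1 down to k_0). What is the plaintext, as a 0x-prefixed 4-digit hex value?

s_0 = ciphertext = 0x2766
s_1 = InvRound(s_0, k_1) = 0x0A27
s_2 = InvRound(s_1, k_0) = 0x410A

0x410A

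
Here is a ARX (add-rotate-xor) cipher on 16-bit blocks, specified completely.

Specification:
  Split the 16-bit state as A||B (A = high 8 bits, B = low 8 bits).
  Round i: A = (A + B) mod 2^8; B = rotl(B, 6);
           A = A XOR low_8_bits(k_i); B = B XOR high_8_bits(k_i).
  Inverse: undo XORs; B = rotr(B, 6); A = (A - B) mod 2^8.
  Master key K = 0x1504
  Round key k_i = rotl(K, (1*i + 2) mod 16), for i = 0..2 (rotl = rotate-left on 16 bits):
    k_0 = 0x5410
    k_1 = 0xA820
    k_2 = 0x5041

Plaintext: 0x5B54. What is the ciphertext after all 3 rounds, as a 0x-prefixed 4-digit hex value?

s_0 = plaintext = 0x5B54
s_1 = Round(s_0, k_0) = 0xBF41
s_2 = Round(s_1, k_1) = 0x20F8
s_3 = Round(s_2, k_2) = 0x596E

0x596E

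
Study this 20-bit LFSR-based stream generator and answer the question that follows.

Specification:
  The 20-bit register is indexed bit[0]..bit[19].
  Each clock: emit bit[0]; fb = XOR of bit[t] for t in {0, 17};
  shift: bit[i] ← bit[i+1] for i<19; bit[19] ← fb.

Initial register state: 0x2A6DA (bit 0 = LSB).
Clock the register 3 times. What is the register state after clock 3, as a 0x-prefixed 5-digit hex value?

0x654DB

reg_0 = 0x2A6DA
clock 1: out=0, reg = 0x9536D
clock 2: out=1, reg = 0xCA9B6
clock 3: out=0, reg = 0x654DB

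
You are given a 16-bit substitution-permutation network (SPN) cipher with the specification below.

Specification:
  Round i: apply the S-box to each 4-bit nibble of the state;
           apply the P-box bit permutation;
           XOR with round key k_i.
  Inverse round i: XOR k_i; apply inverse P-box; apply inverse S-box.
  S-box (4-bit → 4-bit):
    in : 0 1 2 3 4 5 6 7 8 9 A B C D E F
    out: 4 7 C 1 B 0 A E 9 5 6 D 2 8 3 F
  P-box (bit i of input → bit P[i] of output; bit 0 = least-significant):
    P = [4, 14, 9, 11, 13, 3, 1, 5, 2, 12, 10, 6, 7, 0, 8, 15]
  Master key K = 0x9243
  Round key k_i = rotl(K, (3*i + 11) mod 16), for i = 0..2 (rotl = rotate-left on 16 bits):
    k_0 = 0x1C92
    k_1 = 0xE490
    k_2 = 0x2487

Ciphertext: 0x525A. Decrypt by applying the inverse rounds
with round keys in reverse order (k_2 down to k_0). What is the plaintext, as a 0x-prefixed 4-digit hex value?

0x76E5

s_0 = ciphertext = 0x525A
s_1 = InvRound(s_0, k_2) = 0xEFE1
s_2 = InvRound(s_1, k_1) = 0xADDB
s_3 = InvRound(s_2, k_0) = 0x76E5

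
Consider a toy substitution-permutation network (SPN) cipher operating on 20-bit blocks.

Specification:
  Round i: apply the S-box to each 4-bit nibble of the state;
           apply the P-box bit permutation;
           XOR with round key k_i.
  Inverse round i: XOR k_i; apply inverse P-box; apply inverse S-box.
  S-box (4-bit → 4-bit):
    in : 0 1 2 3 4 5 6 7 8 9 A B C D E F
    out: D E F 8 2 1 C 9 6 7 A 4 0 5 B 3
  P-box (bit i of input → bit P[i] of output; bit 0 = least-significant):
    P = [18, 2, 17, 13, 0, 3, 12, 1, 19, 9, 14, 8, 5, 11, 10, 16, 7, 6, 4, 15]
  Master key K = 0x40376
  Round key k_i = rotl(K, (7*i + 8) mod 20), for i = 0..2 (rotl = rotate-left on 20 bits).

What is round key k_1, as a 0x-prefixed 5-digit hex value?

K = 0x40376
k_0 = rotl(K, (7*0+8) mod 20) = rotl(K, 8) = 0x37640
k_1 = rotl(K, (7*1+8) mod 20) = rotl(K, 15) = 0xB201B

0xB201B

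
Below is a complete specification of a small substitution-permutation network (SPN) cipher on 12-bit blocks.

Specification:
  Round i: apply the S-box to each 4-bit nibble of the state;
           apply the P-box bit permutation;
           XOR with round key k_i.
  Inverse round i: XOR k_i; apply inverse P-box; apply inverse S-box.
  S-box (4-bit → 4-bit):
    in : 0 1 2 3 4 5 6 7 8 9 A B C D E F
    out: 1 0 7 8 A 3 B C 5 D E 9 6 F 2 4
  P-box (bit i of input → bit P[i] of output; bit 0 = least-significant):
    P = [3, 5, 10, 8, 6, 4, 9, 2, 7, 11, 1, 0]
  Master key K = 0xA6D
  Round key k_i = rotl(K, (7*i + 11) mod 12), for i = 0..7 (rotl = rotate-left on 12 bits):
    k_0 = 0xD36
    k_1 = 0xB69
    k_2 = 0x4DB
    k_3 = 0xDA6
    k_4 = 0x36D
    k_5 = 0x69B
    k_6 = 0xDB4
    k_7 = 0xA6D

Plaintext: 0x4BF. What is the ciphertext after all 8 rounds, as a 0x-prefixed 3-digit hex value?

0x16D

s_0 = plaintext = 0x4BF
s_1 = Round(s_0, k_0) = 0x173
s_2 = Round(s_1, k_1) = 0x86D
s_3 = Round(s_2, k_2) = 0x125
s_4 = Round(s_3, k_3) = 0xFDE
s_5 = Round(s_4, k_4) = 0x11B
s_6 = Round(s_5, k_5) = 0x793
s_7 = Round(s_6, k_6) = 0xEF3
s_8 = Round(s_7, k_7) = 0x16D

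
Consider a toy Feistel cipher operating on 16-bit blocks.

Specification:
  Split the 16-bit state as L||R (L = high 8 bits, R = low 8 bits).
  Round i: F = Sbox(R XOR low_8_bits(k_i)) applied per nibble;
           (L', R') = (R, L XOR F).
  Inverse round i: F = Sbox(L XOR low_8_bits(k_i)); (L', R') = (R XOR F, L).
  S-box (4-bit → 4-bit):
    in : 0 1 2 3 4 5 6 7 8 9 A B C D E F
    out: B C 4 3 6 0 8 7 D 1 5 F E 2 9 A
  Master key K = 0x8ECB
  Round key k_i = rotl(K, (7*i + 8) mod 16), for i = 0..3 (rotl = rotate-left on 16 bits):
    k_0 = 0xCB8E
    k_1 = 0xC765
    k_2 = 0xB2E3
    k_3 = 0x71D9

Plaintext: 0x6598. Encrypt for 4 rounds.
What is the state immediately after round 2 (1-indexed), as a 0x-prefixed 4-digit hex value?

s_0 = plaintext = 0x6598
s_1 = Round(s_0, k_0) = 0x98AD
s_2 = Round(s_1, k_1) = 0xAD75
s_3 = Round(s_2, k_2) = 0x75B5
s_4 = Round(s_3, k_3) = 0xB5FB

0xAD75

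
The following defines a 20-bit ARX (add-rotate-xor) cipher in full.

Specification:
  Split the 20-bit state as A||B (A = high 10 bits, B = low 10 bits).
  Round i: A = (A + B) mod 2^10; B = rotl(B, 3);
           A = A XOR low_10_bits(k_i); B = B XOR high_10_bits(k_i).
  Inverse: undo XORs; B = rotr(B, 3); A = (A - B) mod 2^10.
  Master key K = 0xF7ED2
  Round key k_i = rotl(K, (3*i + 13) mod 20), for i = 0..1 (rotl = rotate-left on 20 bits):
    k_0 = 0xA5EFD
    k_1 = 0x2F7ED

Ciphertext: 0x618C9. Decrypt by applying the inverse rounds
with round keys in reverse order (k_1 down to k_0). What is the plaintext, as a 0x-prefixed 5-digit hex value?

0x83493

s_0 = ciphertext = 0x618C9
s_1 = InvRound(s_0, k_1) = 0x1760E
s_2 = InvRound(s_1, k_0) = 0x83493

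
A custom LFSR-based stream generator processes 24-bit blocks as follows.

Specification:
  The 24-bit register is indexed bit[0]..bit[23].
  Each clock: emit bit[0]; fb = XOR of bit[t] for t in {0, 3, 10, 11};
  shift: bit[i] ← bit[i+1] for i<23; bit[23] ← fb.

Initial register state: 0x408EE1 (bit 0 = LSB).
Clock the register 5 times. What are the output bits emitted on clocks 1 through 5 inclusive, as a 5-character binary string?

10000

reg_0 = 0x408EE1
clock 1: out=1, reg = 0xA04770
clock 2: out=0, reg = 0xD023B8
clock 3: out=0, reg = 0xE811DC
clock 4: out=0, reg = 0xF408EE
clock 5: out=0, reg = 0x7A0477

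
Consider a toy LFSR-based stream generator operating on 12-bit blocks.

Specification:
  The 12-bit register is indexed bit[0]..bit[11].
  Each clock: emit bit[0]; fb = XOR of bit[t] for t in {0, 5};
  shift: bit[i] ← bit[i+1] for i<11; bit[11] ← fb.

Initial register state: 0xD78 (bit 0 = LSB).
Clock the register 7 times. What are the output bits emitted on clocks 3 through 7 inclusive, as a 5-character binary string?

01111

reg_0 = 0xD78
clock 1: out=0, reg = 0xEBC
clock 2: out=0, reg = 0xF5E
clock 3: out=0, reg = 0x7AF
clock 4: out=1, reg = 0x3D7
clock 5: out=1, reg = 0x9EB
clock 6: out=1, reg = 0x4F5
clock 7: out=1, reg = 0x27A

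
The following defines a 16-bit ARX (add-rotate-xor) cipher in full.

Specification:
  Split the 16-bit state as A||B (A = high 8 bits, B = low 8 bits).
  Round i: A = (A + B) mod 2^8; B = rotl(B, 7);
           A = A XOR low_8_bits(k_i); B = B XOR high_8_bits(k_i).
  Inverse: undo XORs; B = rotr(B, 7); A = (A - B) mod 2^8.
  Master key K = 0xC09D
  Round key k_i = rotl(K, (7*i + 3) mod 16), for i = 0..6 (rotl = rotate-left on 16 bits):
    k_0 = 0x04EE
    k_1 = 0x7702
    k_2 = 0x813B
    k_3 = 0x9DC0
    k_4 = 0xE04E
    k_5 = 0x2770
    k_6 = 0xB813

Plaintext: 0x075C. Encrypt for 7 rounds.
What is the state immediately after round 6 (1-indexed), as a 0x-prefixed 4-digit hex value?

0xC126

s_0 = plaintext = 0x075C
s_1 = Round(s_0, k_0) = 0x8D2A
s_2 = Round(s_1, k_1) = 0xB562
s_3 = Round(s_2, k_2) = 0x2CB0
s_4 = Round(s_3, k_3) = 0x1CC5
s_5 = Round(s_4, k_4) = 0xAF02
s_6 = Round(s_5, k_5) = 0xC126
s_7 = Round(s_6, k_6) = 0xF4AB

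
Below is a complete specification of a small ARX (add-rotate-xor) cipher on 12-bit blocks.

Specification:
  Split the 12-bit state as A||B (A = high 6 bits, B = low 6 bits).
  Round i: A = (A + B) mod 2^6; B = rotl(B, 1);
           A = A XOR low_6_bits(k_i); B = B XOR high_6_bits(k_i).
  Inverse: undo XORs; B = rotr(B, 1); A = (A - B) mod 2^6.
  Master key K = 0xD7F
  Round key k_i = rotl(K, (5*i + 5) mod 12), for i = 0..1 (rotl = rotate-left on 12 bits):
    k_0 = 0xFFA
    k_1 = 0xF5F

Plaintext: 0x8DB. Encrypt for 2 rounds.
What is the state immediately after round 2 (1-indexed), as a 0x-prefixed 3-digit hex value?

0x4AF

s_0 = plaintext = 0x8DB
s_1 = Round(s_0, k_0) = 0x109
s_2 = Round(s_1, k_1) = 0x4AF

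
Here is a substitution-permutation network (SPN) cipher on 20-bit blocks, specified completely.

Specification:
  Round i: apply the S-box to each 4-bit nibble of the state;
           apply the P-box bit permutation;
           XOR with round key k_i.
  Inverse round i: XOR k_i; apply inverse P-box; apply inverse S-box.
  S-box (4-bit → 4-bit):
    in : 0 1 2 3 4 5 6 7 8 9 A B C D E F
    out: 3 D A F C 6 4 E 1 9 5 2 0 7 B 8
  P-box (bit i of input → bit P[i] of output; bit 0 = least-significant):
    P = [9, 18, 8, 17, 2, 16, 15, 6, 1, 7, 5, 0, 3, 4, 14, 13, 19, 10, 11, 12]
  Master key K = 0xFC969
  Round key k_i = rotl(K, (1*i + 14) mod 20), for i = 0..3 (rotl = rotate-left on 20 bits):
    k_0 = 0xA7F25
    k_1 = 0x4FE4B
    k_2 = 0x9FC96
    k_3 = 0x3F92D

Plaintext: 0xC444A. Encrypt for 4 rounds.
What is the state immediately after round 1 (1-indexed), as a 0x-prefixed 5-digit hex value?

0xA9C44

s_0 = plaintext = 0xC444A
s_1 = Round(s_0, k_0) = 0xA9C44
s_2 = Round(s_1, k_1) = 0xE5703
s_3 = Round(s_2, k_2) = 0x6AB23
s_4 = Round(s_3, k_3) = 0x4B2E5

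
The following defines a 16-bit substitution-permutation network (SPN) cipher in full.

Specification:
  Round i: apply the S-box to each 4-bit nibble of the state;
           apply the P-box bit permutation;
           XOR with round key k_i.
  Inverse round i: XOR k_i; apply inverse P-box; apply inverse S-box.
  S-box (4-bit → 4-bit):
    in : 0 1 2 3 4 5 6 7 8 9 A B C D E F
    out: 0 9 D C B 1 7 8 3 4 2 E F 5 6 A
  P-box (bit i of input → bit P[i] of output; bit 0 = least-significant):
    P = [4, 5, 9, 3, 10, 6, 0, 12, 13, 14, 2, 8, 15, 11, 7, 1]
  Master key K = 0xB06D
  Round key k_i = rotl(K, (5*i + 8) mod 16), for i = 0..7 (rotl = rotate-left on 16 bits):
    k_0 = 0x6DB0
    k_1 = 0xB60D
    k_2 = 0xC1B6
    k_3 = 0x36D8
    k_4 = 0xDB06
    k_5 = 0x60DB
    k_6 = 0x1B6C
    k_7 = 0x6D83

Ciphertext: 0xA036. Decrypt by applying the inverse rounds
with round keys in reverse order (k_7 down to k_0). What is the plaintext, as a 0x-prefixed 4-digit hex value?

0xF9F0

s_0 = ciphertext = 0xA036
s_1 = InvRound(s_0, k_7) = 0x6BD8
s_2 = InvRound(s_1, k_6) = 0x9678
s_3 = InvRound(s_2, k_5) = 0x282E
s_4 = InvRound(s_3, k_4) = 0x547B
s_5 = InvRound(s_4, k_3) = 0x389E
s_6 = InvRound(s_5, k_2) = 0x847F
s_7 = InvRound(s_6, k_1) = 0x75F6
s_8 = InvRound(s_7, k_0) = 0xF9F0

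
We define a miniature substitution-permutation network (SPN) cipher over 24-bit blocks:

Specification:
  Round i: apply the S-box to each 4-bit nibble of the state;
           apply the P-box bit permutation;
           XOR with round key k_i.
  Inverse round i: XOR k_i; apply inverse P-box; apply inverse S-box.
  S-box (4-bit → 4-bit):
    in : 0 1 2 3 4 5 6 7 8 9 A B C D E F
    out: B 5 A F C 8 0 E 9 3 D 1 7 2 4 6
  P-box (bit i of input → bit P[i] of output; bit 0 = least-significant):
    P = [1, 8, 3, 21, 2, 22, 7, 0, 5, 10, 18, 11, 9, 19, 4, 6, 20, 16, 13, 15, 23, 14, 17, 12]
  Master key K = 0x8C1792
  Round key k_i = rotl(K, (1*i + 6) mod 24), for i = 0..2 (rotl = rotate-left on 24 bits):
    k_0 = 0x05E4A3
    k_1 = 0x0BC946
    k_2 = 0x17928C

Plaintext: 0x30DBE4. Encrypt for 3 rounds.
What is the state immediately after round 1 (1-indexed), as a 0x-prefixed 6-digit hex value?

0xBE340B

s_0 = plaintext = 0x30DBE4
s_1 = Round(s_0, k_0) = 0xBE340B
s_2 = Round(s_1, k_1) = 0xC7E311
s_3 = Round(s_2, k_2) = 0x907E32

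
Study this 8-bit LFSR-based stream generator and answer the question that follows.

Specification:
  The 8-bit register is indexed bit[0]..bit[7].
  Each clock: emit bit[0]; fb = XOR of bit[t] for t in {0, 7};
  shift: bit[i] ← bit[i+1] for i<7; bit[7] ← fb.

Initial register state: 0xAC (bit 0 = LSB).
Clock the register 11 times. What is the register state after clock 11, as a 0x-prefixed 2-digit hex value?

reg_0 = 0xAC
clock 1: out=0, reg = 0xD6
clock 2: out=0, reg = 0xEB
clock 3: out=1, reg = 0x75
clock 4: out=1, reg = 0xBA
clock 5: out=0, reg = 0xDD
clock 6: out=1, reg = 0x6E
clock 7: out=0, reg = 0x37
clock 8: out=1, reg = 0x9B
clock 9: out=1, reg = 0x4D
clock 10: out=1, reg = 0xA6
clock 11: out=0, reg = 0xD3

0xD3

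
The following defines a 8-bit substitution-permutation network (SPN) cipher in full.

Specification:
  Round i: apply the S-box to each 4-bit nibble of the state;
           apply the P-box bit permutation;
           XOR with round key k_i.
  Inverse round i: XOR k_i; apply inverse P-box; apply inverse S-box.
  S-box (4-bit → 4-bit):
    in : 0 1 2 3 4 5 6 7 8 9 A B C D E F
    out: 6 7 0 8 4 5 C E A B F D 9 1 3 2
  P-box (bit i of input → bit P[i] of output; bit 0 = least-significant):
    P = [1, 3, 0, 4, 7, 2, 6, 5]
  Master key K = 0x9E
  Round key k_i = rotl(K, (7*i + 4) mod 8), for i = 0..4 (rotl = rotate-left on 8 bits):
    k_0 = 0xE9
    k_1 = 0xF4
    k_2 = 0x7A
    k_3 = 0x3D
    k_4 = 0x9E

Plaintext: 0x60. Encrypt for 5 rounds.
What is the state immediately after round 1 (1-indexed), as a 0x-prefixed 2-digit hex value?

0x80

s_0 = plaintext = 0x60
s_1 = Round(s_0, k_0) = 0x80
s_2 = Round(s_1, k_1) = 0xD9
s_3 = Round(s_2, k_2) = 0xE0
s_4 = Round(s_3, k_3) = 0xB0
s_5 = Round(s_4, k_4) = 0x77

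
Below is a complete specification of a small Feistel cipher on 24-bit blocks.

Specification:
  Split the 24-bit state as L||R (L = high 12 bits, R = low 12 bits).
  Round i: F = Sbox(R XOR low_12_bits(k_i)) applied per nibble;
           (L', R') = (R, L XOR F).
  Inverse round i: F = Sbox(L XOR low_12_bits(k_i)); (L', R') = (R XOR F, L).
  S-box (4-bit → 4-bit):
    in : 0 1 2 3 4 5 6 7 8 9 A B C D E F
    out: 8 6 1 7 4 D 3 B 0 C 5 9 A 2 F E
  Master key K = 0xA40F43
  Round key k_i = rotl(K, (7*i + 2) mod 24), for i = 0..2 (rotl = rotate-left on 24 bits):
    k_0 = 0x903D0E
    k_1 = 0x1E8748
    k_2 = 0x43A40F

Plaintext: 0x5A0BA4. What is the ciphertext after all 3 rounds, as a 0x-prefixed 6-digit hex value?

s_0 = plaintext = 0x5A0BA4
s_1 = Round(s_0, k_0) = 0xBA46F5
s_2 = Round(s_1, k_1) = 0x6F5D36
s_3 = Round(s_2, k_2) = 0xD36A89

0xD36A89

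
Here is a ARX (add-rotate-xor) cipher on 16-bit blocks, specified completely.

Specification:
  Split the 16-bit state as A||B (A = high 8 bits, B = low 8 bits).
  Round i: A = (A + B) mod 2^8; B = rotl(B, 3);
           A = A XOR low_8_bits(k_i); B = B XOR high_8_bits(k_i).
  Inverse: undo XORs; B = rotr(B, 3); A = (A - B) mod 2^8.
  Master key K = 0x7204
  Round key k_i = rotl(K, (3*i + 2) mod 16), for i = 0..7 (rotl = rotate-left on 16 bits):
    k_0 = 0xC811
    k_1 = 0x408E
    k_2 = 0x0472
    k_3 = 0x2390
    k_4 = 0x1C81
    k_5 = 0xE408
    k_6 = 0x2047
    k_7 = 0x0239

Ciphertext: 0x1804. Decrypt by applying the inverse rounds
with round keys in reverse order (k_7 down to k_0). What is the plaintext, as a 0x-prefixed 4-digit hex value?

0x6F2E

s_0 = ciphertext = 0x1804
s_1 = InvRound(s_0, k_7) = 0x61C0
s_2 = InvRound(s_1, k_6) = 0x0A1C
s_3 = InvRound(s_2, k_5) = 0xE31F
s_4 = InvRound(s_3, k_4) = 0x0260
s_5 = InvRound(s_4, k_3) = 0x2A68
s_6 = InvRound(s_5, k_2) = 0xCB8D
s_7 = InvRound(s_6, k_1) = 0x8CB9
s_8 = InvRound(s_7, k_0) = 0x6F2E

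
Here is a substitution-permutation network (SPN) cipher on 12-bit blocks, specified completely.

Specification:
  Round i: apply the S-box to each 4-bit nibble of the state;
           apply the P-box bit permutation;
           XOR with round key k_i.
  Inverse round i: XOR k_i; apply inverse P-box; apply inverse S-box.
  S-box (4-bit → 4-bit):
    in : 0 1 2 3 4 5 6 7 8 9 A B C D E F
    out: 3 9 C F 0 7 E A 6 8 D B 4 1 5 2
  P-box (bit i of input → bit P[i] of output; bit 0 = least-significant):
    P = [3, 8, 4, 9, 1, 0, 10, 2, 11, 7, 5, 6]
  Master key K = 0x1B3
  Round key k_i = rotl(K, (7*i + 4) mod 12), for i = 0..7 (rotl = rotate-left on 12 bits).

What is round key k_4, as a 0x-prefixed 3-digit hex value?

0x31B

K = 0x1B3
k_0 = rotl(K, (7*0+4) mod 12) = rotl(K, 4) = 0xB31
k_1 = rotl(K, (7*1+4) mod 12) = rotl(K, 11) = 0x8D9
k_2 = rotl(K, (7*2+4) mod 12) = rotl(K, 6) = 0xCC6
k_3 = rotl(K, (7*3+4) mod 12) = rotl(K, 1) = 0x366
k_4 = rotl(K, (7*4+4) mod 12) = rotl(K, 8) = 0x31B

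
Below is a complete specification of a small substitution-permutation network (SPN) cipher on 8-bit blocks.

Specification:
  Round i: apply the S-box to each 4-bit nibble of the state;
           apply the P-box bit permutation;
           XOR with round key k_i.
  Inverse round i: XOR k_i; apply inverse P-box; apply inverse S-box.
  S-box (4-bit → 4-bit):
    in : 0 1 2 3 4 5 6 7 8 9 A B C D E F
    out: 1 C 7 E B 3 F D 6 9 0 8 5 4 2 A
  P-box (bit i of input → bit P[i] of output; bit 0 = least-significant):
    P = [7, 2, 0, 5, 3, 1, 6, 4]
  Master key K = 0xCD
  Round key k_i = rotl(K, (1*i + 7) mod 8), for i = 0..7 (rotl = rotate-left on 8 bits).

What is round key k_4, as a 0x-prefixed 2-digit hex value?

0x6E

K = 0xCD
k_0 = rotl(K, (1*0+7) mod 8) = rotl(K, 7) = 0xE6
k_1 = rotl(K, (1*1+7) mod 8) = rotl(K, 0) = 0xCD
k_2 = rotl(K, (1*2+7) mod 8) = rotl(K, 1) = 0x9B
k_3 = rotl(K, (1*3+7) mod 8) = rotl(K, 2) = 0x37
k_4 = rotl(K, (1*4+7) mod 8) = rotl(K, 3) = 0x6E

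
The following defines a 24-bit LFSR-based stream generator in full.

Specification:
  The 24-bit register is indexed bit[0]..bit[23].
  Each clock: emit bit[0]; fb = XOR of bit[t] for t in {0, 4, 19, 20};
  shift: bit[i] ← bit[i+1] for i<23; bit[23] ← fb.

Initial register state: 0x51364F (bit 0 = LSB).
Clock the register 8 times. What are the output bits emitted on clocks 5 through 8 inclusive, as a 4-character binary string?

reg_0 = 0x51364F
clock 1: out=1, reg = 0x289B27
clock 2: out=1, reg = 0x144D93
clock 3: out=1, reg = 0x8A26C9
clock 4: out=1, reg = 0x451364
clock 5: out=0, reg = 0x2289B2
clock 6: out=0, reg = 0x9144D9
clock 7: out=1, reg = 0xC8A26C
clock 8: out=0, reg = 0xE45136

0010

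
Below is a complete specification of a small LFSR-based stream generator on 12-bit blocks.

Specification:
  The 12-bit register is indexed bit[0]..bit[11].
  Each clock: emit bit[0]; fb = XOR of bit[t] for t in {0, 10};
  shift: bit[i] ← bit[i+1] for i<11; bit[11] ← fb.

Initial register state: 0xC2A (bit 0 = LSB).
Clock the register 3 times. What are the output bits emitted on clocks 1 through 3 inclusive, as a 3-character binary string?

010

reg_0 = 0xC2A
clock 1: out=0, reg = 0xE15
clock 2: out=1, reg = 0x70A
clock 3: out=0, reg = 0xB85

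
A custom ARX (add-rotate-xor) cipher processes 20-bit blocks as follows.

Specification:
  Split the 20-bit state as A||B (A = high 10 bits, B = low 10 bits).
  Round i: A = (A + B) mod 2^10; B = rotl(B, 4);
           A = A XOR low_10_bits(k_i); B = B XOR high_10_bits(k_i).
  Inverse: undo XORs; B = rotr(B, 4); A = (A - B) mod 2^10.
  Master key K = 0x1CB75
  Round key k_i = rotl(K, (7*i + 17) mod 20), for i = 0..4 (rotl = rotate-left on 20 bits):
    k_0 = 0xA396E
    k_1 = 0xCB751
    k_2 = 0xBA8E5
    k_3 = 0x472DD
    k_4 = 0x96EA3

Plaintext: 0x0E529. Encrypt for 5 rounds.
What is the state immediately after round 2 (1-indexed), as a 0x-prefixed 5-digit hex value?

s_0 = plaintext = 0x0E529
s_1 = Round(s_0, k_0) = 0x0301A
s_2 = Round(s_1, k_1) = 0xDDE8D
s_3 = Round(s_2, k_2) = 0xB8630
s_4 = Round(s_3, k_3) = 0xF3214
s_5 = Round(s_4, k_4) = 0xD0F13

0xDDE8D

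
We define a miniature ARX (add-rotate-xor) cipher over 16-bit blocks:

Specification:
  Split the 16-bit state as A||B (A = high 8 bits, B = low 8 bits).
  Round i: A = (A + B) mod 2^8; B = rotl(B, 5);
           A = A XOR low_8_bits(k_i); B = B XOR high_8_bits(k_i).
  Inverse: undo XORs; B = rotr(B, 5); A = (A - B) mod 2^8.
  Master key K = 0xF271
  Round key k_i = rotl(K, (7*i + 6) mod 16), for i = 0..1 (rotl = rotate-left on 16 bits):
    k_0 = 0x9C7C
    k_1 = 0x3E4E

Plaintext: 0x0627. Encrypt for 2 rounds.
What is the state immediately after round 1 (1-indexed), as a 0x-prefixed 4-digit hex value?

s_0 = plaintext = 0x0627
s_1 = Round(s_0, k_0) = 0x5178
s_2 = Round(s_1, k_1) = 0x8731

0x5178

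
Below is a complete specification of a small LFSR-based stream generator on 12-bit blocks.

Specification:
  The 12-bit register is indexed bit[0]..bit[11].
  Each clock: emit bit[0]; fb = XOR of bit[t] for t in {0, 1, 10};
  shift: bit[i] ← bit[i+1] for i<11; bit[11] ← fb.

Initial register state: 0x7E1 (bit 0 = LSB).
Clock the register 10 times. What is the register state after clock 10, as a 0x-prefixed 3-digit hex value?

reg_0 = 0x7E1
clock 1: out=1, reg = 0x3F0
clock 2: out=0, reg = 0x1F8
clock 3: out=0, reg = 0x0FC
clock 4: out=0, reg = 0x07E
clock 5: out=0, reg = 0x83F
clock 6: out=1, reg = 0x41F
clock 7: out=1, reg = 0xA0F
clock 8: out=1, reg = 0x507
clock 9: out=1, reg = 0xA83
clock 10: out=1, reg = 0x541

0x541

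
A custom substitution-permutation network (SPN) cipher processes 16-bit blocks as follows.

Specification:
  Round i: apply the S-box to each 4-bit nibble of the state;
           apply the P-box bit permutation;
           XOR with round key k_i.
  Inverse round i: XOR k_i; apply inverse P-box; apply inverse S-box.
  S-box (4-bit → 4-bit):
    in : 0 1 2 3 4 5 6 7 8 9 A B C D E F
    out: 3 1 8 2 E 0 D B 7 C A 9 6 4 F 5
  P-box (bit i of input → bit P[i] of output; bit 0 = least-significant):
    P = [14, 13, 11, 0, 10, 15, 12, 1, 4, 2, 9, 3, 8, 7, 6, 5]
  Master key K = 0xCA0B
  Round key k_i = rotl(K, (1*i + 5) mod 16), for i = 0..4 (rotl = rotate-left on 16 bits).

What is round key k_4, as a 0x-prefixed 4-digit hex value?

K = 0xCA0B
k_0 = rotl(K, (1*0+5) mod 16) = rotl(K, 5) = 0x4179
k_1 = rotl(K, (1*1+5) mod 16) = rotl(K, 6) = 0x82F2
k_2 = rotl(K, (1*2+5) mod 16) = rotl(K, 7) = 0x05E5
k_3 = rotl(K, (1*3+5) mod 16) = rotl(K, 8) = 0x0BCA
k_4 = rotl(K, (1*4+5) mod 16) = rotl(K, 9) = 0x1794

0x1794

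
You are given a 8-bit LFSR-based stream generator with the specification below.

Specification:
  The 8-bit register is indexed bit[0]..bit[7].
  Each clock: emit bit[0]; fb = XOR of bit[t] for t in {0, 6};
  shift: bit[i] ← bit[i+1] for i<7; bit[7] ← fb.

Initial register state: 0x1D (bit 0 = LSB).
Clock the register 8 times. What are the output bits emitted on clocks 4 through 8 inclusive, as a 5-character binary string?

reg_0 = 0x1D
clock 1: out=1, reg = 0x8E
clock 2: out=0, reg = 0x47
clock 3: out=1, reg = 0x23
clock 4: out=1, reg = 0x91
clock 5: out=1, reg = 0xC8
clock 6: out=0, reg = 0xE4
clock 7: out=0, reg = 0xF2
clock 8: out=0, reg = 0xF9

11000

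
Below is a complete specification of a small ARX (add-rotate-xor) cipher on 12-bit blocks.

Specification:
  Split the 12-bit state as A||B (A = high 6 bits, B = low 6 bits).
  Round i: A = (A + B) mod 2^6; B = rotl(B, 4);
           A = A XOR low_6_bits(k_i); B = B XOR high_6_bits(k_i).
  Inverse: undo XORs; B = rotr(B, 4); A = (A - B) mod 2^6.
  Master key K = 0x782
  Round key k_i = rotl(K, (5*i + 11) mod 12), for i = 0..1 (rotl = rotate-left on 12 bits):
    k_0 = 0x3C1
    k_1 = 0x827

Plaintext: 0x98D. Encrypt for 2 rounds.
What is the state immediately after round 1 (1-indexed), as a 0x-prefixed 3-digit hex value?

s_0 = plaintext = 0x98D
s_1 = Round(s_0, k_0) = 0xC9C
s_2 = Round(s_1, k_1) = 0xA67

0xC9C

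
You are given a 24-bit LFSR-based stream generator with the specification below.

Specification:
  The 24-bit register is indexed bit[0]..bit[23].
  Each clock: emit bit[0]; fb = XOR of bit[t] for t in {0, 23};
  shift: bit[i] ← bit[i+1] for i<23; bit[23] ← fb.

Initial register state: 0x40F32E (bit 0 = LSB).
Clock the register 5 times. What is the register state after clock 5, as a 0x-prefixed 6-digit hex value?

0xD20799

reg_0 = 0x40F32E
clock 1: out=0, reg = 0x207997
clock 2: out=1, reg = 0x903CCB
clock 3: out=1, reg = 0x481E65
clock 4: out=1, reg = 0xA40F32
clock 5: out=0, reg = 0xD20799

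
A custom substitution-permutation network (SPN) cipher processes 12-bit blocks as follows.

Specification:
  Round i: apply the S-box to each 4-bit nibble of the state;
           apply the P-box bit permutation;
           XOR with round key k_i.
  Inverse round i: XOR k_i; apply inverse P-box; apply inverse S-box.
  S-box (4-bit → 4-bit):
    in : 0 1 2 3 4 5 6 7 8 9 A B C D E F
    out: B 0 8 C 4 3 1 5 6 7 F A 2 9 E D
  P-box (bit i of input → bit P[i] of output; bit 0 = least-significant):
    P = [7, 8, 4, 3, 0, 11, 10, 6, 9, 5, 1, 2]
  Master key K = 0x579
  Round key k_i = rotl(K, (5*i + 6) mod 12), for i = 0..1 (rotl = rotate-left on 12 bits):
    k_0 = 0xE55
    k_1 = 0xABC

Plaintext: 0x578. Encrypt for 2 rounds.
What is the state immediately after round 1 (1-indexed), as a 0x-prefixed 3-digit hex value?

0x964

s_0 = plaintext = 0x578
s_1 = Round(s_0, k_0) = 0x964
s_2 = Round(s_1, k_1) = 0x88F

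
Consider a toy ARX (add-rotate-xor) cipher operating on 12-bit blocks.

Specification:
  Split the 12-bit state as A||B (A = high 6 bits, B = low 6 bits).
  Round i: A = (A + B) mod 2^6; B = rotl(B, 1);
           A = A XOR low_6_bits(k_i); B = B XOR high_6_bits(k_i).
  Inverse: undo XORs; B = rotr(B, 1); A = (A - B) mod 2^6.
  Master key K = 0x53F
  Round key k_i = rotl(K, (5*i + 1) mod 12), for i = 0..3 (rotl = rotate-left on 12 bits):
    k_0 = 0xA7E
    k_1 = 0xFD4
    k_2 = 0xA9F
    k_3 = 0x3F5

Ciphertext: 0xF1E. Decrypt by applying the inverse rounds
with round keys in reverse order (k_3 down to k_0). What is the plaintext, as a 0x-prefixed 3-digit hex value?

0x65B

s_0 = ciphertext = 0xF1E
s_1 = InvRound(s_0, k_3) = 0x868
s_2 = InvRound(s_1, k_2) = 0xF41
s_3 = InvRound(s_2, k_1) = 0x29F
s_4 = InvRound(s_3, k_0) = 0x65B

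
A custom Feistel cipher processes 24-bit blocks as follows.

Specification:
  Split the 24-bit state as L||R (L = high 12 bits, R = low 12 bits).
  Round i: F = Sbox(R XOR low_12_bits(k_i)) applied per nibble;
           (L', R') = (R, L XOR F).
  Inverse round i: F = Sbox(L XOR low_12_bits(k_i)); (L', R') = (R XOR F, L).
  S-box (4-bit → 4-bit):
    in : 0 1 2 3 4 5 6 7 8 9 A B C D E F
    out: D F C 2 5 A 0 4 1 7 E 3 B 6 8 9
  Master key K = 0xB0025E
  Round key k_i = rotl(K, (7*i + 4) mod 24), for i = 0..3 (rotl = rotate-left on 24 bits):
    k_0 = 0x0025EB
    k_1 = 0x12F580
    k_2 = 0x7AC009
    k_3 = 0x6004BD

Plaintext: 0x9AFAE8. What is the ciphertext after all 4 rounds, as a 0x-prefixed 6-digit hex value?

s_0 = plaintext = 0x9AFAE8
s_1 = Round(s_0, k_0) = 0xAE807D
s_2 = Round(s_1, k_1) = 0x07D07E
s_3 = Round(s_2, k_2) = 0x07ED39
s_4 = Round(s_3, k_3) = 0xD3976B

0xD3976B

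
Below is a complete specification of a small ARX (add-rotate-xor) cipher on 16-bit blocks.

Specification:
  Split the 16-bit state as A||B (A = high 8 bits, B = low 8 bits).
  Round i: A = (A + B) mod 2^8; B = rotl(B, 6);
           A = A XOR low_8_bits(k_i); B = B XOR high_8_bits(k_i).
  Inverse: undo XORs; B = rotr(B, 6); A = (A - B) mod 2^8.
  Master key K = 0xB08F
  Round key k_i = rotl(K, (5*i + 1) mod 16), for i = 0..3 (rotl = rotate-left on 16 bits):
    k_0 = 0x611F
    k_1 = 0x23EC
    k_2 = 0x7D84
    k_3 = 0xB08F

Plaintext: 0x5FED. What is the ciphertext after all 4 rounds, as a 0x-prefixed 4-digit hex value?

0x39B5

s_0 = plaintext = 0x5FED
s_1 = Round(s_0, k_0) = 0x531A
s_2 = Round(s_1, k_1) = 0x81A5
s_3 = Round(s_2, k_2) = 0xA214
s_4 = Round(s_3, k_3) = 0x39B5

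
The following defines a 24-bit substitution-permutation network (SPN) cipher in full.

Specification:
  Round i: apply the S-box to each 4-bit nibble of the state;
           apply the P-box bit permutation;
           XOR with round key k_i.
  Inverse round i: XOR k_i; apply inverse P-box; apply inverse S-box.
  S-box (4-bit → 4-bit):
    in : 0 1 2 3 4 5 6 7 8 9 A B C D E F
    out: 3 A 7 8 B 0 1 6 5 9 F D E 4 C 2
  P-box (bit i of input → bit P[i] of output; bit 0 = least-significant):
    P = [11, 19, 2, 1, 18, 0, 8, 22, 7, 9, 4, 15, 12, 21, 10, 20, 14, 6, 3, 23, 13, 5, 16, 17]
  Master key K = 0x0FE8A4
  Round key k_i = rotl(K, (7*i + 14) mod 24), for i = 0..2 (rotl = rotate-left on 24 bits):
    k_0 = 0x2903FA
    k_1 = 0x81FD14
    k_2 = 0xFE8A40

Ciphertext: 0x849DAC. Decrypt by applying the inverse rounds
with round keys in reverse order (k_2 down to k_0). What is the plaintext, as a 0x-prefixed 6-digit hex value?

0x8F4A24

s_0 = ciphertext = 0x849DAC
s_1 = InvRound(s_0, k_2) = 0x17A0E7
s_2 = InvRound(s_1, k_1) = 0x14B829
s_3 = InvRound(s_2, k_0) = 0x8F4A24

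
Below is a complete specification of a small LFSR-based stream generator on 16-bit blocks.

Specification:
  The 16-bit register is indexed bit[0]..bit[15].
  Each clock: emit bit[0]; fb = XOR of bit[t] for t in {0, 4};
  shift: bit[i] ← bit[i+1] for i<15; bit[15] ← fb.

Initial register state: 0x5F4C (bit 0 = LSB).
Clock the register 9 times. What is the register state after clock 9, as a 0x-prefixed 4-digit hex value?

reg_0 = 0x5F4C
clock 1: out=0, reg = 0x2FA6
clock 2: out=0, reg = 0x17D3
clock 3: out=1, reg = 0x0BE9
clock 4: out=1, reg = 0x85F4
clock 5: out=0, reg = 0xC2FA
clock 6: out=0, reg = 0xE17D
clock 7: out=1, reg = 0x70BE
clock 8: out=0, reg = 0xB85F
clock 9: out=1, reg = 0x5C2F

0x5C2F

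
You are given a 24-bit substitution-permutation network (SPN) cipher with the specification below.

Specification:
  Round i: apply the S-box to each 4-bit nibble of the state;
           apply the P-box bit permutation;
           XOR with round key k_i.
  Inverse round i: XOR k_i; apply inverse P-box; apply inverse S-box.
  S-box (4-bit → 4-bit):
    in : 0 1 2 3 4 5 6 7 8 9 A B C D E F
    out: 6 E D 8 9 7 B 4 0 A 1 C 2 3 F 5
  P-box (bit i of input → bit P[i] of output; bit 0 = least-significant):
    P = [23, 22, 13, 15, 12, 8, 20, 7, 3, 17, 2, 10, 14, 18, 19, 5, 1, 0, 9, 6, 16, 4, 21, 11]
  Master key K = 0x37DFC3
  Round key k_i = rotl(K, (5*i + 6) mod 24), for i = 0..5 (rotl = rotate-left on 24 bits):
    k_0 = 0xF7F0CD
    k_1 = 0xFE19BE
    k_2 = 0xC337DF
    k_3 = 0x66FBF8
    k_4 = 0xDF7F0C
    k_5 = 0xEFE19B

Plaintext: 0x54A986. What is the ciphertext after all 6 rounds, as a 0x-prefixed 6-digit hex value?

0xCC79D1

s_0 = plaintext = 0x54A986
s_1 = Round(s_0, k_0) = 0x14349F
s_2 = Round(s_1, k_1) = 0x5E3444
s_3 = Round(s_2, k_2) = 0x62A124
s_4 = Round(s_3, k_3) = 0xF5252E
s_5 = Round(s_4, k_4) = 0x248DA3
s_6 = Round(s_5, k_5) = 0xCC79D1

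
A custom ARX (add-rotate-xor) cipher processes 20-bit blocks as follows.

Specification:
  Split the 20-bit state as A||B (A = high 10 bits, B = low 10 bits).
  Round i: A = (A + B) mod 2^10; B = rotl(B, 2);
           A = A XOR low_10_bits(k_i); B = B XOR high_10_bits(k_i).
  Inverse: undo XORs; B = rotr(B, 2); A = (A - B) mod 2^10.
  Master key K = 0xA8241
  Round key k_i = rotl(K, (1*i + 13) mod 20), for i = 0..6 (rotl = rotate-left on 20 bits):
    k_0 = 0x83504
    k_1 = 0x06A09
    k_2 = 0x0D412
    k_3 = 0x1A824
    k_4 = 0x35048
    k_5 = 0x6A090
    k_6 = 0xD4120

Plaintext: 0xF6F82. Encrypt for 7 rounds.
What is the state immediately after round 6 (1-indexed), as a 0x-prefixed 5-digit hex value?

s_0 = plaintext = 0xF6F82
s_1 = Round(s_0, k_0) = 0x96406
s_2 = Round(s_1, k_1) = 0x15802
s_3 = Round(s_2, k_2) = 0x1283D
s_4 = Round(s_3, k_3) = 0x28C9E
s_5 = Round(s_4, k_4) = 0x426AC
s_6 = Round(s_5, k_5) = 0xC971A
s_7 = Round(s_6, k_6) = 0xC7F3B

0xC971A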